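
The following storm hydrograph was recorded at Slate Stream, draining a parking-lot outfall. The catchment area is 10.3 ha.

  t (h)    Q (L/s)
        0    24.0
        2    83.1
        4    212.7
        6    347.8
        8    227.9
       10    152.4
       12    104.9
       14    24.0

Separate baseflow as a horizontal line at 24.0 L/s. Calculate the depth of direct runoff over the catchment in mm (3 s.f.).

d ≈ 68.8 mm

Direct runoff: 0.0, 59.1, 188.7, 323.8, 203.9, 128.4, 80.9, 0.0 L/s; ΣQ_DR = 984.8 L/s.
V = ΣQ_DR · Δt = 984.8 × 7200 s = 7.091 × 10^6 L.
Over A = 10.3 ha, depth = V / A = 68.8 mm.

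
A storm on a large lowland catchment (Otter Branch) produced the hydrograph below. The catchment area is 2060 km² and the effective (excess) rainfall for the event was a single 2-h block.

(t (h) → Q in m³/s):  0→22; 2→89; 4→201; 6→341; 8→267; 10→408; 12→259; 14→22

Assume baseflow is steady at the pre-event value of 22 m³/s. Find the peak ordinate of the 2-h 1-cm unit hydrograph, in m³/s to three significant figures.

Direct runoff: 0.0, 67.0, 179.0, 319.0, 245.0, 386.0, 237.0, 0.0 m³/s; ΣQ_DR = 1433 m³/s, peak = 386.0 m³/s.
Runoff depth d = ΣQ_DR·Δt / A = 1433 × 7200 / (2060 km²) = 5.009 mm.
The 1-cm UH is the DRH scaled by (10 mm)/d, so U_p = 386.0 × 10/5.009 = 771 m³/s.

U_p ≈ 771 m³/s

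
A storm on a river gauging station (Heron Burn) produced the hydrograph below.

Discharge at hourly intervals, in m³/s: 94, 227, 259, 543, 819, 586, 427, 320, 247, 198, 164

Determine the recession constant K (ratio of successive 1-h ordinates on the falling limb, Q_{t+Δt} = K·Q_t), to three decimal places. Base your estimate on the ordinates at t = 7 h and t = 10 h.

K ≈ 0.800

Using the recession-limb readings at t = 7 h and t = 10 h: Q falls from 320 to 164 m³/s over 3 intervals.
K = (Q₂/Q₁)^(1/3) = (164/320)^(1/3) = 0.800.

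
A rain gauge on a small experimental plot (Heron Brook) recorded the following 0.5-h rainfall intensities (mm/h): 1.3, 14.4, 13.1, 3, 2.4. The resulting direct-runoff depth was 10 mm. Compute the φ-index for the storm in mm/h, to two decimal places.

φ ≈ 3.75 mm/h

Only the 2 blocks with intensity above φ contribute runoff: 14.4, 13.1 mm/h.
Σ(I−φ)·Δt = d  ⇒  (14.4+13.1 − 2φ)·0.5 = 10
φ = (27.50 − 10/0.5) / 2 = 3.75 mm/h.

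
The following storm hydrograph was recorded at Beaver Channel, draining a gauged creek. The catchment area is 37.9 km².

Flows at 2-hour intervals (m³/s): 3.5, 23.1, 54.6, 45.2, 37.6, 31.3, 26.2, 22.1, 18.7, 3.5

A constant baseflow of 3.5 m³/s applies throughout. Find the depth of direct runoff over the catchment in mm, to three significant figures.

d ≈ 43.8 mm

Direct runoff: 0.0, 19.6, 51.1, 41.7, 34.1, 27.8, 22.7, 18.6, 15.2, 0.0 m³/s; ΣQ_DR = 230.8 m³/s.
V = ΣQ_DR · Δt = 230.8 × 7200 s = 1.662 × 10^6 m³.
Over A = 37.9 km², depth = V / A = 43.8 mm.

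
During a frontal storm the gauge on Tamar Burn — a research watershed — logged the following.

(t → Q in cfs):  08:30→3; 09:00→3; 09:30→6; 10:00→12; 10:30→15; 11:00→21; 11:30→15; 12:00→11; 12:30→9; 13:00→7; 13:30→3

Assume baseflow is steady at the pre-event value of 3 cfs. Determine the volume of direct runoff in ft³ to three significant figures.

Direct-runoff ordinates (Q − Q_b): 0.0, 0.0, 3.0, 9.0, 12.0, 18.0, 12.0, 8.0, 6.0, 4.0, 0.0 cfs.
ΣQ_DR = 72.00 cfs.
With Δt = 0.5 h = 1800 s, V = ΣQ_DR · Δt = 72.00 × 1800 = 1.30 × 10^5 ft³.

V ≈ 1.30 × 10^5 ft³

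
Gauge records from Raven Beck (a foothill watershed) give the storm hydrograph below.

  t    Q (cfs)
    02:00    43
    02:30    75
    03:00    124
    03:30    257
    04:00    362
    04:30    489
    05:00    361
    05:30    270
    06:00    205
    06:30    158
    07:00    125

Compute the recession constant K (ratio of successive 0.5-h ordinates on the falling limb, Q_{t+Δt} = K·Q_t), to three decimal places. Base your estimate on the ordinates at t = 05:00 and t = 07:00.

Using the recession-limb readings at t = 05:00 and t = 07:00: Q falls from 361 to 125 cfs over 4 intervals.
K = (Q₂/Q₁)^(1/4) = (125/361)^(1/4) = 0.767.

K ≈ 0.767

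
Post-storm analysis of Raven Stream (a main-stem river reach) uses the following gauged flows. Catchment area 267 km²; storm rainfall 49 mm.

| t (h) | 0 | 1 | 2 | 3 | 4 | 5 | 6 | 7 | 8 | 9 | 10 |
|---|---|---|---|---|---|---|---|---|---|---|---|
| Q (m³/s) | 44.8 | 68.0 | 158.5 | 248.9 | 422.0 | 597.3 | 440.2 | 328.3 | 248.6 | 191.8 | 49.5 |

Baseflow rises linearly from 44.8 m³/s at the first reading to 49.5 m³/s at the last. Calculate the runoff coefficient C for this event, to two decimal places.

ΣQ_DR = 2279 m³/s; V = ΣQ_DR·Δt = 8.205 × 10^6 m³.
Runoff depth d = V / A = 30.73 mm.
C = d / P = 30.73 / 49 = 0.63.

C ≈ 0.63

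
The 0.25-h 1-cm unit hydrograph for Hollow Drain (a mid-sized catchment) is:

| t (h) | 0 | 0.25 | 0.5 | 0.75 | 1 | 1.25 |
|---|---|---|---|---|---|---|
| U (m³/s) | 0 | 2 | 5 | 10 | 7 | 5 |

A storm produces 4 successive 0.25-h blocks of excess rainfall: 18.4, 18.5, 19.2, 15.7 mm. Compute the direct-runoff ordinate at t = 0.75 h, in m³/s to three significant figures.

By discrete convolution, Q_j = Σ (P_i / 10 mm) · U_{j−i}.
At t = 0.75 h (j=3): Q = (18.4/10)·10 + (18.5/10)·5 + (19.2/10)·2 + (15.7/10)·0 = 31.5 m³/s.

Q ≈ 31.5 m³/s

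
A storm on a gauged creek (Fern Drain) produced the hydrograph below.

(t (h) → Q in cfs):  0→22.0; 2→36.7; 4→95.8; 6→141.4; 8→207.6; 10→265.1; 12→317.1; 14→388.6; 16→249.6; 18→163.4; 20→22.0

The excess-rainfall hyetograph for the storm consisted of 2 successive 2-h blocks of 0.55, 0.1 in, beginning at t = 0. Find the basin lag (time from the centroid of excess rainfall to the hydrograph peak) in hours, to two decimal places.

Centroid of excess rainfall: t_c = Σ P_i·t̄_i / ΣP_i = 1.3077 h (block centres at 1, 3 h).
Hydrograph peak occurs at t = 14 h, so basin lag t_L = 14 − 1.3077 = 12.69 h.

t_L ≈ 12.69 h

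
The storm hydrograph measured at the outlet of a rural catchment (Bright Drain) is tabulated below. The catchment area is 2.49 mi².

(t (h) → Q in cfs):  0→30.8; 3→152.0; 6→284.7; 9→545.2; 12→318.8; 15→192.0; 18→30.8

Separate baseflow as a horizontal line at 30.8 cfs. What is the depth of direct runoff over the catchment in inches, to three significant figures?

Direct runoff: 0.0, 121.2, 253.9, 514.4, 288.0, 161.2, 0.0 cfs; ΣQ_DR = 1339 cfs.
V = ΣQ_DR · Δt = 1339 × 10800 s = 1.446 × 10^7 ft³.
Over A = 2.49 mi², depth = V / A = 2.50 in.

d ≈ 2.50 in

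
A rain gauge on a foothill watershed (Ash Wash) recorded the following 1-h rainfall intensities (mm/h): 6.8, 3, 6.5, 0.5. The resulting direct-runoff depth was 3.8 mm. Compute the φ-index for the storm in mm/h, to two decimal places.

Only the 2 blocks with intensity above φ contribute runoff: 6.8, 6.5 mm/h.
Σ(I−φ)·Δt = d  ⇒  (6.8+6.5 − 2φ)·1 = 3.8
φ = (13.30 − 3.8/1) / 2 = 4.75 mm/h.

φ ≈ 4.75 mm/h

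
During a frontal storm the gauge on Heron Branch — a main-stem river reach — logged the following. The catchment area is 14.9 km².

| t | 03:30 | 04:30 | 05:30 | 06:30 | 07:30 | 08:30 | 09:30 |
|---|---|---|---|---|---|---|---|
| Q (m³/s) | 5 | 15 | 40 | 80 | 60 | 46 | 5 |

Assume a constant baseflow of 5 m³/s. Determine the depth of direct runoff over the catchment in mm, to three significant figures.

Direct runoff: 0.0, 10.0, 35.0, 75.0, 55.0, 41.0, 0.0 m³/s; ΣQ_DR = 216.0 m³/s.
V = ΣQ_DR · Δt = 216.0 × 3600 s = 7.776 × 10^5 m³.
Over A = 14.9 km², depth = V / A = 52.2 mm.

d ≈ 52.2 mm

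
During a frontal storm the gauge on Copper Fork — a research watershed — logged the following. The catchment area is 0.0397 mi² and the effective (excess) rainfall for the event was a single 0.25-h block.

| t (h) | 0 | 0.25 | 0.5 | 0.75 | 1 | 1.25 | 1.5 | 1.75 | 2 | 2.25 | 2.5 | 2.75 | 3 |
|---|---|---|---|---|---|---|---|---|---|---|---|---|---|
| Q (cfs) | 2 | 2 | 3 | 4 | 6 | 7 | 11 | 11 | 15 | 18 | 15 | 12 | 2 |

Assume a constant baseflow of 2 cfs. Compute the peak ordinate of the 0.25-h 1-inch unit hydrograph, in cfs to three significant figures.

Direct runoff: 0.0, 0.0, 1.0, 2.0, 4.0, 5.0, 9.0, 9.0, 13.0, 16.0, 13.0, 10.0, 0.0 cfs; ΣQ_DR = 82.00 cfs, peak = 16.0 cfs.
Runoff depth d = ΣQ_DR·Δt / A = 82.00 × 900 / (0.0397 mi²) = 0.8002 in.
The 1-inch UH is the DRH scaled by (1 in)/d, so U_p = 16.0 × 1/0.8002 = 20.0 cfs.

U_p ≈ 20.0 cfs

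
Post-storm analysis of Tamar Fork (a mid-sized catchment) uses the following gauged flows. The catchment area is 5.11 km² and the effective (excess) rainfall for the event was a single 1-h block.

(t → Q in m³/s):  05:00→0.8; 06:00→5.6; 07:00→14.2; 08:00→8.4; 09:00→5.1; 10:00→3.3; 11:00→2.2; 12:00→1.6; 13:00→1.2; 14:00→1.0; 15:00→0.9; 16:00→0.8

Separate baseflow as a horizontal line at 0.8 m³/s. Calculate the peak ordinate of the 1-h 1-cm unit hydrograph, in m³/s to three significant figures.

U_p ≈ 5.36 m³/s

Direct runoff: 0.0, 4.8, 13.4, 7.6, 4.3, 2.5, 1.4, 0.8, 0.4, 0.2, 0.1, 0.0 m³/s; ΣQ_DR = 35.50 m³/s, peak = 13.4 m³/s.
Runoff depth d = ΣQ_DR·Δt / A = 35.50 × 3600 / (5.11 km²) = 25.01 mm.
The 1-cm UH is the DRH scaled by (10 mm)/d, so U_p = 13.4 × 10/25.01 = 5.36 m³/s.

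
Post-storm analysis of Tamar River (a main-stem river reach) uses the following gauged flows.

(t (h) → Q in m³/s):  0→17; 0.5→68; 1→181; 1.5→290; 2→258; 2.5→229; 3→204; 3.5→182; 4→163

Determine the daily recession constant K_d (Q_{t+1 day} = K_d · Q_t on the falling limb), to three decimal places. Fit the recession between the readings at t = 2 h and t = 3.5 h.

K_d ≈ 0.004

Between t = 2 h and t = 3.5 h the flow falls from 258 to 182 m³/s over 3×0.5 h = 1.5 h.
Per-interval ratio K = (182/258)^(1/3) = 0.8902; K_d = K^(24/0.5) = 0.004.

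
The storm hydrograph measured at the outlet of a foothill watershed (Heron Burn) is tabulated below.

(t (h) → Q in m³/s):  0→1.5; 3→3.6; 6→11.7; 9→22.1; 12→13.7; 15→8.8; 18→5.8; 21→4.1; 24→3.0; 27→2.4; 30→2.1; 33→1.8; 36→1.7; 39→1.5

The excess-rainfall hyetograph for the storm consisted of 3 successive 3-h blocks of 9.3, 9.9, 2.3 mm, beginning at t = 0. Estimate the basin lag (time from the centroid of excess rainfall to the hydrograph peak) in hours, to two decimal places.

t_L ≈ 5.48 h

Centroid of excess rainfall: t_c = Σ P_i·t̄_i / ΣP_i = 3.5233 h (block centres at 1.5, 4.5, 7.5 h).
Hydrograph peak occurs at t = 9 h, so basin lag t_L = 9 − 3.5233 = 5.48 h.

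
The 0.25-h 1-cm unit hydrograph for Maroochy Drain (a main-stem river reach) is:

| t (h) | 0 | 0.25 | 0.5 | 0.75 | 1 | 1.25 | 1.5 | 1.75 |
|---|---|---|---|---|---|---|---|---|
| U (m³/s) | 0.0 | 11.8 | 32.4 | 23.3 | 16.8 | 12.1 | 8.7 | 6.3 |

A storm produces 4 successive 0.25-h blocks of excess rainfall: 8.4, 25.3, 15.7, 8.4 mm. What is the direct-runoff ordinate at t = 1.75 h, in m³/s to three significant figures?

Q ≈ 60.4 m³/s

By discrete convolution, Q_j = Σ (P_i / 10 mm) · U_{j−i}.
At t = 1.75 h (j=7): Q = (8.4/10)·6.3 + (25.3/10)·8.7 + (15.7/10)·12.1 + (8.4/10)·16.8 = 60.4 m³/s.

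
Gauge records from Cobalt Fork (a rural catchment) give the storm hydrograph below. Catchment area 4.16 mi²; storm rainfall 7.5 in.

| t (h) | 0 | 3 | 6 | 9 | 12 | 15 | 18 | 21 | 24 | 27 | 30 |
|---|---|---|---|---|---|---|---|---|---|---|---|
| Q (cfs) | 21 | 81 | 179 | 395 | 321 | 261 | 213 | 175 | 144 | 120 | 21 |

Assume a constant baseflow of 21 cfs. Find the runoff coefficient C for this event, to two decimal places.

C ≈ 0.25

ΣQ_DR = 1700 cfs; V = ΣQ_DR·Δt = 1.836 × 10^7 ft³.
Runoff depth d = V / A = 1.900 in.
C = d / P = 1.900 / 7.5 = 0.25.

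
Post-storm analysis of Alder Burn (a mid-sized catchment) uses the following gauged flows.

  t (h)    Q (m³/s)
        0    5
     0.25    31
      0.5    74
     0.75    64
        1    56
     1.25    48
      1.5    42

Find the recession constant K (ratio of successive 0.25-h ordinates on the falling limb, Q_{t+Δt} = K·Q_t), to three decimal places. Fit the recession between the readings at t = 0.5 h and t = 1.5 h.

Using the recession-limb readings at t = 0.5 h and t = 1.5 h: Q falls from 74 to 42 m³/s over 4 intervals.
K = (Q₂/Q₁)^(1/4) = (42/74)^(1/4) = 0.868.

K ≈ 0.868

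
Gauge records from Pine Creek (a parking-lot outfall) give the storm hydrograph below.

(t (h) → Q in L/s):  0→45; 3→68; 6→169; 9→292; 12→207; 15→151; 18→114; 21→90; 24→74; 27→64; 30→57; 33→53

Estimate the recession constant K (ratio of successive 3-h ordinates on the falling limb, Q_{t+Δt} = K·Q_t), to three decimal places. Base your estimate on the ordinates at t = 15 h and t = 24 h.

Using the recession-limb readings at t = 15 h and t = 24 h: Q falls from 151 to 74 L/s over 3 intervals.
K = (Q₂/Q₁)^(1/3) = (74/151)^(1/3) = 0.788.

K ≈ 0.788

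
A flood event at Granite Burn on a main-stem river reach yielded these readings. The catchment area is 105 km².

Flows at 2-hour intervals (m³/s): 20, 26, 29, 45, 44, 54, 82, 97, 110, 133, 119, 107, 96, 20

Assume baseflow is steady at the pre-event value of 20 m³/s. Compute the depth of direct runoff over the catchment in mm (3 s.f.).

Direct runoff: 0.0, 6.0, 9.0, 25.0, 24.0, 34.0, 62.0, 77.0, 90.0, 113.0, 99.0, 87.0, 76.0, 0.0 m³/s; ΣQ_DR = 702.0 m³/s.
V = ΣQ_DR · Δt = 702.0 × 7200 s = 5.054 × 10^6 m³.
Over A = 105 km², depth = V / A = 48.1 mm.

d ≈ 48.1 mm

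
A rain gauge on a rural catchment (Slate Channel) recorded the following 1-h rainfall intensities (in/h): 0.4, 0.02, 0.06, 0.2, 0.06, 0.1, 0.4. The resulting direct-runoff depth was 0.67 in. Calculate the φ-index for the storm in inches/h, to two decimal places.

φ ≈ 0.11 in/h

Only the 3 blocks with intensity above φ contribute runoff: 0.4, 0.2, 0.4 in/h.
Σ(I−φ)·Δt = d  ⇒  (0.4+0.2+0.4 − 3φ)·1 = 0.67
φ = (1.000 − 0.67/1) / 3 = 0.11 in/h.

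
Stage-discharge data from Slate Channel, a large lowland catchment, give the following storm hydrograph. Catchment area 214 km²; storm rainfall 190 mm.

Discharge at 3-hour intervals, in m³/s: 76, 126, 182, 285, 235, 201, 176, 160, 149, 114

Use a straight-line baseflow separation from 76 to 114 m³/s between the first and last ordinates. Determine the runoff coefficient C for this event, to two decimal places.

ΣQ_DR = 754.0 m³/s; V = ΣQ_DR·Δt = 8.143 × 10^6 m³.
Runoff depth d = V / A = 38.05 mm.
C = d / P = 38.05 / 190 = 0.20.

C ≈ 0.20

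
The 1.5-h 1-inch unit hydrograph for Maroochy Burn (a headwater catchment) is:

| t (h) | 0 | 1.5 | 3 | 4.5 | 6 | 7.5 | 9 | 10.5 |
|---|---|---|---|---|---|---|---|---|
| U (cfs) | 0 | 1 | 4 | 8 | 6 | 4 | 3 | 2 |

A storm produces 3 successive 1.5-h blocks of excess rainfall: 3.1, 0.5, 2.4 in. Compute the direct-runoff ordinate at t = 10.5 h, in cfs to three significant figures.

By discrete convolution, Q_j = Σ (P_i / 1 in) · U_{j−i}.
At t = 10.5 h (j=7): Q = (3.1/1)·2 + (0.5/1)·3 + (2.4/1)·4 = 17.3 cfs.

Q ≈ 17.3 cfs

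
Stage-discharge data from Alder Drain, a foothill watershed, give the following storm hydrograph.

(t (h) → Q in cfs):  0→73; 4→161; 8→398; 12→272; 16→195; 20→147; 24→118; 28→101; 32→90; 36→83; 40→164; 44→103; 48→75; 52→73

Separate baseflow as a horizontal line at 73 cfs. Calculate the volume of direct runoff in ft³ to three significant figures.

Direct-runoff ordinates (Q − Q_b): 0.0, 88.0, 325.0, 199.0, 122.0, 74.0, 45.0, 28.0, 17.0, 10.0, 91.0, 30.0, 2.0, 0.0 cfs.
ΣQ_DR = 1031 cfs.
With Δt = 4 h = 14400 s, V = ΣQ_DR · Δt = 1031 × 14400 = 1.48 × 10^7 ft³.

V ≈ 1.48 × 10^7 ft³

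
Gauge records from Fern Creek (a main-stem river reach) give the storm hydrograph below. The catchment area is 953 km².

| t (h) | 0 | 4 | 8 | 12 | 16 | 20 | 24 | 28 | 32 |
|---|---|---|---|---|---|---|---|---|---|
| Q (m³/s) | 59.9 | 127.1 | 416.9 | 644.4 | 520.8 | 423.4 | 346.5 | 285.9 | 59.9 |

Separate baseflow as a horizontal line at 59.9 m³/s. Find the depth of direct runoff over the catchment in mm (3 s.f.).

d ≈ 35.4 mm

Direct runoff: 0.0, 67.2, 357.0, 584.5, 460.9, 363.5, 286.6, 226.0, 0.0 m³/s; ΣQ_DR = 2346 m³/s.
V = ΣQ_DR · Δt = 2346 × 14400 s = 3.378 × 10^7 m³.
Over A = 953 km², depth = V / A = 35.4 mm.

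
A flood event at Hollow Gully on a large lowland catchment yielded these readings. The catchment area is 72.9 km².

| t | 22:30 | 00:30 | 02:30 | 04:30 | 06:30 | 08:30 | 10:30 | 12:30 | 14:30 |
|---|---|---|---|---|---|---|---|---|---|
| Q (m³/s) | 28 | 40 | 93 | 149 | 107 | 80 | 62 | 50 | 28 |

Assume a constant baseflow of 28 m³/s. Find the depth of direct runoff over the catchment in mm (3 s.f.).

d ≈ 38.0 mm

Direct runoff: 0.0, 12.0, 65.0, 121.0, 79.0, 52.0, 34.0, 22.0, 0.0 m³/s; ΣQ_DR = 385.0 m³/s.
V = ΣQ_DR · Δt = 385.0 × 7200 s = 2.772 × 10^6 m³.
Over A = 72.9 km², depth = V / A = 38.0 mm.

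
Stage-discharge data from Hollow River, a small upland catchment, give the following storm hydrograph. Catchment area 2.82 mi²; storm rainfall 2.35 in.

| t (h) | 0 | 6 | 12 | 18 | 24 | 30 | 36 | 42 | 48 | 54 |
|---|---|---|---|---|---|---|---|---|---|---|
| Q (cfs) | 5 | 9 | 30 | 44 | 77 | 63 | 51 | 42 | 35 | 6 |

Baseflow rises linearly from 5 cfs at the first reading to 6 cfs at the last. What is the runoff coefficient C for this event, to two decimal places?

C ≈ 0.43

ΣQ_DR = 307.0 cfs; V = ΣQ_DR·Δt = 6.631 × 10^6 ft³.
Runoff depth d = V / A = 1.012 in.
C = d / P = 1.012 / 2.35 = 0.43.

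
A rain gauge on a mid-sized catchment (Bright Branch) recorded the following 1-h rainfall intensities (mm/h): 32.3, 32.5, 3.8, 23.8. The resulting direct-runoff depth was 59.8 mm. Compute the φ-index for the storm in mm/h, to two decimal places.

Only the 3 blocks with intensity above φ contribute runoff: 32.3, 32.5, 23.8 mm/h.
Σ(I−φ)·Δt = d  ⇒  (32.3+32.5+23.8 − 3φ)·1 = 59.8
φ = (88.60 − 59.8/1) / 3 = 9.60 mm/h.

φ ≈ 9.60 mm/h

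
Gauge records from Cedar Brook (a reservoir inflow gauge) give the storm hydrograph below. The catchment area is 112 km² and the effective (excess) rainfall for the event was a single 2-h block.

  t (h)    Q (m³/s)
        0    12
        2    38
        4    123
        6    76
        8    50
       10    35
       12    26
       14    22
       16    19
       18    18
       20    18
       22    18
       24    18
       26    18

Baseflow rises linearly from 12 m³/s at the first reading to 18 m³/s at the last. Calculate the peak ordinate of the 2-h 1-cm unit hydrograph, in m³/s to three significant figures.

U_p ≈ 60.9 m³/s

Direct runoff: 0.00, 25.54, 110.08, 62.62, 36.15, 20.69, 11.23, 6.77, 3.31, 1.85, 1.38, 0.92, 0.46, 0.00 m³/s; ΣQ_DR = 281.0 m³/s, peak = 110.08 m³/s.
Runoff depth d = ΣQ_DR·Δt / A = 281.0 × 7200 / (112 km²) = 18.06 mm.
The 1-cm UH is the DRH scaled by (10 mm)/d, so U_p = 110.08 × 10/18.06 = 60.9 m³/s.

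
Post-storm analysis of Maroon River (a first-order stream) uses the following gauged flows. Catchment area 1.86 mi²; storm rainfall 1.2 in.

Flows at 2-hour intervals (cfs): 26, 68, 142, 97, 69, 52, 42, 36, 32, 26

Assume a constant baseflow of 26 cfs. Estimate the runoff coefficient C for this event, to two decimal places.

C ≈ 0.46

ΣQ_DR = 330.0 cfs; V = ΣQ_DR·Δt = 2.376 × 10^6 ft³.
Runoff depth d = V / A = 0.5499 in.
C = d / P = 0.5499 / 1.2 = 0.46.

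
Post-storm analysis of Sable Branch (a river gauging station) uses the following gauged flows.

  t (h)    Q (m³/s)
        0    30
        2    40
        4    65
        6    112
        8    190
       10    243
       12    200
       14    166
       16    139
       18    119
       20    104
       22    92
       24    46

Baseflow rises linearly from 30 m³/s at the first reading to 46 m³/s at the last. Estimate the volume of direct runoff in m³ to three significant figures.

V ≈ 7.57 × 10^6 m³

Direct-runoff ordinates (Q − Q_b): 0.00, 8.67, 32.33, 78.00, 154.67, 206.33, 162.00, 126.67, 98.33, 77.00, 60.67, 47.33, 0.00 m³/s.
ΣQ_DR = 1052 m³/s.
With Δt = 2 h = 7200 s, V = ΣQ_DR · Δt = 1052 × 7200 = 7.57 × 10^6 m³.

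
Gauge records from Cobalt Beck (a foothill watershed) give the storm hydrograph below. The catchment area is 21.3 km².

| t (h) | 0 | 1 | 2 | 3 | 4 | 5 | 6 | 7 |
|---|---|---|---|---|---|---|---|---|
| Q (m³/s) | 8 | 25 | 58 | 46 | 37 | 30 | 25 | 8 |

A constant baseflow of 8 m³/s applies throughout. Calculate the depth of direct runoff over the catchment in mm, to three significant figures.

d ≈ 29.2 mm

Direct runoff: 0.0, 17.0, 50.0, 38.0, 29.0, 22.0, 17.0, 0.0 m³/s; ΣQ_DR = 173.0 m³/s.
V = ΣQ_DR · Δt = 173.0 × 3600 s = 6.228 × 10^5 m³.
Over A = 21.3 km², depth = V / A = 29.2 mm.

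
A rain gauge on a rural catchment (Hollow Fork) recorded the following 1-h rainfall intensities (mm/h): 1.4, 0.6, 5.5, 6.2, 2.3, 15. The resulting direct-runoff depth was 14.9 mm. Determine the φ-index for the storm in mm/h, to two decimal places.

φ ≈ 3.93 mm/h

Only the 3 blocks with intensity above φ contribute runoff: 5.5, 6.2, 15 mm/h.
Σ(I−φ)·Δt = d  ⇒  (5.5+6.2+15 − 3φ)·1 = 14.9
φ = (26.70 − 14.9/1) / 3 = 3.93 mm/h.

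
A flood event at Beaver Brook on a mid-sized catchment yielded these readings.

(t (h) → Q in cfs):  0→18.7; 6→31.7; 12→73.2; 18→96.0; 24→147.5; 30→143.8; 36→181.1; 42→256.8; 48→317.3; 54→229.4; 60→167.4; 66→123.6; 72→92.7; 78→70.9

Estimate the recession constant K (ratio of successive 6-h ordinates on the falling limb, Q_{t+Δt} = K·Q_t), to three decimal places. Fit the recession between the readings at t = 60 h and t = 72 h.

K ≈ 0.744

Using the recession-limb readings at t = 60 h and t = 72 h: Q falls from 167.4 to 92.7 cfs over 2 intervals.
K = (Q₂/Q₁)^(1/2) = (92.7/167.4)^(1/2) = 0.744.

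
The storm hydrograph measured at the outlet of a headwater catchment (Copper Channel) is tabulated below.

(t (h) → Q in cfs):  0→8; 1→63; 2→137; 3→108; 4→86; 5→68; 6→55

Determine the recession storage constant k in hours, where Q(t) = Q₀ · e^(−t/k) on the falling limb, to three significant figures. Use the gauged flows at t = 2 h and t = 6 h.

k ≈ 4.38 h

On the falling limb, Q drops from 137 to 55 cfs between t = 2 h and t = 6 h (Δt = 4 h).
k = −Δt / ln(Q₂/Q₁) = −4 / ln(55/137) = 4.38 h.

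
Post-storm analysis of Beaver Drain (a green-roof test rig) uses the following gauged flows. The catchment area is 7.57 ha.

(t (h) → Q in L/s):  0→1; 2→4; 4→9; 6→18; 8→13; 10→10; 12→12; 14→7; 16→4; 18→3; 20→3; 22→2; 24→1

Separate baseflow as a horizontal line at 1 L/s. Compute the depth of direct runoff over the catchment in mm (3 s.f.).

d ≈ 7.04 mm

Direct runoff: 0.0, 3.0, 8.0, 17.0, 12.0, 9.0, 11.0, 6.0, 3.0, 2.0, 2.0, 1.0, 0.0 L/s; ΣQ_DR = 74.00 L/s.
V = ΣQ_DR · Δt = 74.00 × 7200 s = 5.328 × 10^5 L.
Over A = 7.57 ha, depth = V / A = 7.04 mm.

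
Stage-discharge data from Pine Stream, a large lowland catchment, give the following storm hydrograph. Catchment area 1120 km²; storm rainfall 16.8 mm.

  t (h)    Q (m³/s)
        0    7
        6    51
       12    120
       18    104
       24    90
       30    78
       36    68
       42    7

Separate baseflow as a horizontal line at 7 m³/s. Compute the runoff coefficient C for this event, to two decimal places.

ΣQ_DR = 469.0 m³/s; V = ΣQ_DR·Δt = 1.013 × 10^7 m³.
Runoff depth d = V / A = 9.045 mm.
C = d / P = 9.045 / 16.8 = 0.54.

C ≈ 0.54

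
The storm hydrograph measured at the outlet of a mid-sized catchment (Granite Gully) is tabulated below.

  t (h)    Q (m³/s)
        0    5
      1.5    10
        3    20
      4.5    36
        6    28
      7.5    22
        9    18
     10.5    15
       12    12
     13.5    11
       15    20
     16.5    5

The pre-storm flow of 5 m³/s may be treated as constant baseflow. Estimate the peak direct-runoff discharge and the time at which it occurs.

Q_p = 31.0 m³/s at t = 4.5 h

Subtracting baseflow gives direct-runoff ordinates: 0.0, 5.0, 15.0, 31.0, 23.0, 17.0, 13.0, 10.0, 7.0, 6.0, 15.0, 0.0 m³/s.
The maximum is 31.0 m³/s, occurring at the reading for t = 4.5 h.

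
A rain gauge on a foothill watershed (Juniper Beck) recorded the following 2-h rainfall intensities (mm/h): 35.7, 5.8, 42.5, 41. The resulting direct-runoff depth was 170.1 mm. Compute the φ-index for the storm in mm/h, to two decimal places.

φ ≈ 11.38 mm/h

Only the 3 blocks with intensity above φ contribute runoff: 35.7, 42.5, 41 mm/h.
Σ(I−φ)·Δt = d  ⇒  (35.7+42.5+41 − 3φ)·2 = 170.1
φ = (119.2 − 170.1/2) / 3 = 11.38 mm/h.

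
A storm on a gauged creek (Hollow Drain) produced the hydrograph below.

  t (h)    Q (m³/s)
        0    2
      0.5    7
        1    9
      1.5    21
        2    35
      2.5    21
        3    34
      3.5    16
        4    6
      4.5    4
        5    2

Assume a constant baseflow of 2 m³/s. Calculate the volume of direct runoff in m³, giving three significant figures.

V ≈ 2.43 × 10^5 m³

Direct-runoff ordinates (Q − Q_b): 0.0, 5.0, 7.0, 19.0, 33.0, 19.0, 32.0, 14.0, 4.0, 2.0, 0.0 m³/s.
ΣQ_DR = 135.0 m³/s.
With Δt = 0.5 h = 1800 s, V = ΣQ_DR · Δt = 135.0 × 1800 = 2.43 × 10^5 m³.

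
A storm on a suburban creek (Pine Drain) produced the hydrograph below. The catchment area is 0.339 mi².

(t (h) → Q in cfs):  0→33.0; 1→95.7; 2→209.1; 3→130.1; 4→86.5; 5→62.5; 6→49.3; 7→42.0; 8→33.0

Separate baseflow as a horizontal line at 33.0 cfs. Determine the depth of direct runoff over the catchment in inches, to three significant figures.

d ≈ 2.03 in

Direct runoff: 0.0, 62.7, 176.1, 97.1, 53.5, 29.5, 16.3, 9.0, 0.0 cfs; ΣQ_DR = 444.2 cfs.
V = ΣQ_DR · Δt = 444.2 × 3600 s = 1.599 × 10^6 ft³.
Over A = 0.339 mi², depth = V / A = 2.03 in.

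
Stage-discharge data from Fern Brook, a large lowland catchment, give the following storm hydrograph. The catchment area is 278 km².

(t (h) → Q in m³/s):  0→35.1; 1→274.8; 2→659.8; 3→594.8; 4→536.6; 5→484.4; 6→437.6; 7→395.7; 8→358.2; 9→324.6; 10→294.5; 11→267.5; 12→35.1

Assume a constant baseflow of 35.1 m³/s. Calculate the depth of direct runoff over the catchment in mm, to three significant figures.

d ≈ 54.9 mm

Direct runoff: 0.0, 239.7, 624.7, 559.7, 501.5, 449.3, 402.5, 360.6, 323.1, 289.5, 259.4, 232.4, 0.0 m³/s; ΣQ_DR = 4242 m³/s.
V = ΣQ_DR · Δt = 4242 × 3600 s = 1.527 × 10^7 m³.
Over A = 278 km², depth = V / A = 54.9 mm.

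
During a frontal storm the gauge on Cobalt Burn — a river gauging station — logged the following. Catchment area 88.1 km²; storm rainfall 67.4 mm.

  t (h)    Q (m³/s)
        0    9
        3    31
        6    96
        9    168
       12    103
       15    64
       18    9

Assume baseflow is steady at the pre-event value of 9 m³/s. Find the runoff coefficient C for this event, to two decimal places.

C ≈ 0.76

ΣQ_DR = 417.0 m³/s; V = ΣQ_DR·Δt = 4.504 × 10^6 m³.
Runoff depth d = V / A = 51.12 mm.
C = d / P = 51.12 / 67.4 = 0.76.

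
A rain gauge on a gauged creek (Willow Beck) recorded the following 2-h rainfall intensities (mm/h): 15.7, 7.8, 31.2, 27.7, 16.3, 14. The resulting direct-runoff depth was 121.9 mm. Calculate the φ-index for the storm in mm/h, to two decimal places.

Only the 5 blocks with intensity above φ contribute runoff: 15.7, 31.2, 27.7, 16.3, 14 mm/h.
Σ(I−φ)·Δt = d  ⇒  (15.7+31.2+27.7+16.3+14 − 5φ)·2 = 121.9
φ = (104.9 − 121.9/2) / 5 = 8.79 mm/h.

φ ≈ 8.79 mm/h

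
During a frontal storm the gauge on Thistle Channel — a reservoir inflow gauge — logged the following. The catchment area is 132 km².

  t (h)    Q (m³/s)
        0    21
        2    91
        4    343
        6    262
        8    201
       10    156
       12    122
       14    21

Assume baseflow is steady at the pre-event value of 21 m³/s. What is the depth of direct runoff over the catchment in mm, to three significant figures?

d ≈ 57.2 mm

Direct runoff: 0.0, 70.0, 322.0, 241.0, 180.0, 135.0, 101.0, 0.0 m³/s; ΣQ_DR = 1049 m³/s.
V = ΣQ_DR · Δt = 1049 × 7200 s = 7.553 × 10^6 m³.
Over A = 132 km², depth = V / A = 57.2 mm.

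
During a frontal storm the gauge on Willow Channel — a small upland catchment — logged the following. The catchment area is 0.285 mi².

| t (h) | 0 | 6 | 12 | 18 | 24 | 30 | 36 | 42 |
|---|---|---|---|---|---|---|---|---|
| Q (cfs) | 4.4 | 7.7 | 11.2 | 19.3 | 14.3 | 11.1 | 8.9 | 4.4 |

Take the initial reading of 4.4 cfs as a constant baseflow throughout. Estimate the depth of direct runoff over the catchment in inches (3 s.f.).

Direct runoff: 0.0, 3.3, 6.8, 14.9, 9.9, 6.7, 4.5, 0.0 cfs; ΣQ_DR = 46.10 cfs.
V = ΣQ_DR · Δt = 46.10 × 21600 s = 9.958 × 10^5 ft³.
Over A = 0.285 mi², depth = V / A = 1.50 in.

d ≈ 1.50 in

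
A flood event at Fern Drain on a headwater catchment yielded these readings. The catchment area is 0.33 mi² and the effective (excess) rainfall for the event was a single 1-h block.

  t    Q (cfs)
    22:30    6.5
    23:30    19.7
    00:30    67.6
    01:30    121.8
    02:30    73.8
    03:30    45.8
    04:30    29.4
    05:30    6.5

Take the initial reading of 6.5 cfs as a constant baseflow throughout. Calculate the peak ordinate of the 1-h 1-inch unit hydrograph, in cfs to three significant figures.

U_p ≈ 76.9 cfs

Direct runoff: 0.0, 13.2, 61.1, 115.3, 67.3, 39.3, 22.9, 0.0 cfs; ΣQ_DR = 319.1 cfs, peak = 115.3 cfs.
Runoff depth d = ΣQ_DR·Δt / A = 319.1 × 3600 / (0.33 mi²) = 1.498 in.
The 1-inch UH is the DRH scaled by (1 in)/d, so U_p = 115.3 × 1/1.498 = 76.9 cfs.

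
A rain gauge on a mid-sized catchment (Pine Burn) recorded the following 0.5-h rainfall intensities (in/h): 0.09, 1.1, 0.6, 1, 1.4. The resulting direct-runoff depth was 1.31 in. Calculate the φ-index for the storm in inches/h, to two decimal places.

Only the 4 blocks with intensity above φ contribute runoff: 1.1, 0.6, 1, 1.4 in/h.
Σ(I−φ)·Δt = d  ⇒  (1.1+0.6+1+1.4 − 4φ)·0.5 = 1.31
φ = (4.100 − 1.31/0.5) / 4 = 0.37 in/h.

φ ≈ 0.37 in/h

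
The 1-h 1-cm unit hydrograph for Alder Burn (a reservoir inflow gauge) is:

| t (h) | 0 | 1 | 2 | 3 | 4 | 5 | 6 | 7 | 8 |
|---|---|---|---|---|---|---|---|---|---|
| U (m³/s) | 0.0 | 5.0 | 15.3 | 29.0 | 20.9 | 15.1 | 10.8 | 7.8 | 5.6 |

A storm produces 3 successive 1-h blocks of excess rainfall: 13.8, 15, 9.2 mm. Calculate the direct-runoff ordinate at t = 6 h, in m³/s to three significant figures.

Q ≈ 56.8 m³/s

By discrete convolution, Q_j = Σ (P_i / 10 mm) · U_{j−i}.
At t = 6 h (j=6): Q = (13.8/10)·10.8 + (15/10)·15.1 + (9.2/10)·20.9 = 56.8 m³/s.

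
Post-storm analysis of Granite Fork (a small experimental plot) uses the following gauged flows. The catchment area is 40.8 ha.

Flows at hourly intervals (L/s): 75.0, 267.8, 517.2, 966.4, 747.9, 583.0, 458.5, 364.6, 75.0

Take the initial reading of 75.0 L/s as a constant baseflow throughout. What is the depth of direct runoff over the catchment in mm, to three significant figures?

d ≈ 29.8 mm

Direct runoff: 0.0, 192.8, 442.2, 891.4, 672.9, 508.0, 383.5, 289.6, 0.0 L/s; ΣQ_DR = 3380 L/s.
V = ΣQ_DR · Δt = 3380 × 3600 s = 1.217 × 10^7 L.
Over A = 40.8 ha, depth = V / A = 29.8 mm.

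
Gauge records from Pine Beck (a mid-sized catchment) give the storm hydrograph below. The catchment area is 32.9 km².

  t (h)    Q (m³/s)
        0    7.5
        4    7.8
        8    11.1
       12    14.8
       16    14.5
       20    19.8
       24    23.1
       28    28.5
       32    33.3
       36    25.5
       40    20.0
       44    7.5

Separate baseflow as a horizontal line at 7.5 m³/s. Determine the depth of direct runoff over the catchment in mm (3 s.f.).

d ≈ 54.0 mm

Direct runoff: 0.0, 0.3, 3.6, 7.3, 7.0, 12.3, 15.6, 21.0, 25.8, 18.0, 12.5, 0.0 m³/s; ΣQ_DR = 123.4 m³/s.
V = ΣQ_DR · Δt = 123.4 × 14400 s = 1.777 × 10^6 m³.
Over A = 32.9 km², depth = V / A = 54.0 mm.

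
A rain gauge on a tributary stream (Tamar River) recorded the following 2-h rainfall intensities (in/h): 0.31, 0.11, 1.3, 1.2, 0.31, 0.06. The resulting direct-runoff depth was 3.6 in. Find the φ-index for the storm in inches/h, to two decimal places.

φ ≈ 0.35 in/h

Only the 2 blocks with intensity above φ contribute runoff: 1.3, 1.2 in/h.
Σ(I−φ)·Δt = d  ⇒  (1.3+1.2 − 2φ)·2 = 3.6
φ = (2.500 − 3.6/2) / 2 = 0.35 in/h.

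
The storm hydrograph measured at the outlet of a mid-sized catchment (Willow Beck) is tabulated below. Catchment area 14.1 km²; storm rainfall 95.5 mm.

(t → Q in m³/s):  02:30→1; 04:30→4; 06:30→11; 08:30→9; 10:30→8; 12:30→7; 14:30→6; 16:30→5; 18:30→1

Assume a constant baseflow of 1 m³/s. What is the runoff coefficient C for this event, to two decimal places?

ΣQ_DR = 43.00 m³/s; V = ΣQ_DR·Δt = 3.096 × 10^5 m³.
Runoff depth d = V / A = 21.96 mm.
C = d / P = 21.96 / 95.5 = 0.23.

C ≈ 0.23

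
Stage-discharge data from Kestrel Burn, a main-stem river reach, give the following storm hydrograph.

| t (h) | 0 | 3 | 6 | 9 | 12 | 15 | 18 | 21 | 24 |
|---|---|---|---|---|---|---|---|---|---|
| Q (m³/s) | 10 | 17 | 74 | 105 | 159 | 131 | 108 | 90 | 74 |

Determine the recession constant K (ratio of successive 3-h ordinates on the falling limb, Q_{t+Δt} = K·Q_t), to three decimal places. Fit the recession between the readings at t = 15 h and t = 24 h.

K ≈ 0.827

Using the recession-limb readings at t = 15 h and t = 24 h: Q falls from 131 to 74 m³/s over 3 intervals.
K = (Q₂/Q₁)^(1/3) = (74/131)^(1/3) = 0.827.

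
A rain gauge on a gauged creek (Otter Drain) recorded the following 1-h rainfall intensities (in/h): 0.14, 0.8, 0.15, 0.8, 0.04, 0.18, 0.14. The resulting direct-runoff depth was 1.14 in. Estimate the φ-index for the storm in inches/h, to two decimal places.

Only the 2 blocks with intensity above φ contribute runoff: 0.8, 0.8 in/h.
Σ(I−φ)·Δt = d  ⇒  (0.8+0.8 − 2φ)·1 = 1.14
φ = (1.600 − 1.14/1) / 2 = 0.23 in/h.

φ ≈ 0.23 in/h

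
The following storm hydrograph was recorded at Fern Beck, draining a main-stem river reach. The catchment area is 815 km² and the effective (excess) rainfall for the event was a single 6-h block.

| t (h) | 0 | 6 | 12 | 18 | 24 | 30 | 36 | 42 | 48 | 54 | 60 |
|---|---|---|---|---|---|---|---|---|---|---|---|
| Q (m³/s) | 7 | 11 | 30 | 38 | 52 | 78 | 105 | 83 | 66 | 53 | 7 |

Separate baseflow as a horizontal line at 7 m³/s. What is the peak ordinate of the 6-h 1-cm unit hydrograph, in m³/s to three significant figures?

Direct runoff: 0.0, 4.0, 23.0, 31.0, 45.0, 71.0, 98.0, 76.0, 59.0, 46.0, 0.0 m³/s; ΣQ_DR = 453.0 m³/s, peak = 98.0 m³/s.
Runoff depth d = ΣQ_DR·Δt / A = 453.0 × 21600 / (815 km²) = 12.01 mm.
The 1-cm UH is the DRH scaled by (10 mm)/d, so U_p = 98.0 × 10/12.01 = 81.6 m³/s.

U_p ≈ 81.6 m³/s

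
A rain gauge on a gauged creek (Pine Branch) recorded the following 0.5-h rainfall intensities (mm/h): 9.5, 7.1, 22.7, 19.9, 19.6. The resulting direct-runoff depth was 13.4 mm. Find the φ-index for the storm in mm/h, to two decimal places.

Only the 3 blocks with intensity above φ contribute runoff: 22.7, 19.9, 19.6 mm/h.
Σ(I−φ)·Δt = d  ⇒  (22.7+19.9+19.6 − 3φ)·0.5 = 13.4
φ = (62.20 − 13.4/0.5) / 3 = 11.80 mm/h.

φ ≈ 11.80 mm/h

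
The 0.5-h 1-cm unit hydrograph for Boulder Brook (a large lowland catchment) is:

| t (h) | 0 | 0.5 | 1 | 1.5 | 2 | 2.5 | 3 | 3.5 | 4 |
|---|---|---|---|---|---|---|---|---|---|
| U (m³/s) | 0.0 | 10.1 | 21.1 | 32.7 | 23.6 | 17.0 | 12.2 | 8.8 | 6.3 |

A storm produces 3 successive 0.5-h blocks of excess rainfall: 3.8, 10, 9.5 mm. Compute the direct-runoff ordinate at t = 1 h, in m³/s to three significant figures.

Q ≈ 18.1 m³/s

By discrete convolution, Q_j = Σ (P_i / 10 mm) · U_{j−i}.
At t = 1 h (j=2): Q = (3.8/10)·21.1 + (10/10)·10.1 + (9.5/10)·0.0 = 18.1 m³/s.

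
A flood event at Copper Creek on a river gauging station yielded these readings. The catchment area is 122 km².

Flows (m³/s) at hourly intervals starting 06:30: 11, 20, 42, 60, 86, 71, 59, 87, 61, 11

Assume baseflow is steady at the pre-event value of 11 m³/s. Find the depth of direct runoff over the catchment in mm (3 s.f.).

Direct runoff: 0.0, 9.0, 31.0, 49.0, 75.0, 60.0, 48.0, 76.0, 50.0, 0.0 m³/s; ΣQ_DR = 398.0 m³/s.
V = ΣQ_DR · Δt = 398.0 × 3600 s = 1.433 × 10^6 m³.
Over A = 122 km², depth = V / A = 11.7 mm.

d ≈ 11.7 mm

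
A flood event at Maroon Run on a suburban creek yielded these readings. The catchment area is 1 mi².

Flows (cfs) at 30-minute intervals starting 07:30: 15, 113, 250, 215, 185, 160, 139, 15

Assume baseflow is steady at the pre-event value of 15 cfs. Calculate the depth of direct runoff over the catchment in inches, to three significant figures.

Direct runoff: 0.0, 98.0, 235.0, 200.0, 170.0, 145.0, 124.0, 0.0 cfs; ΣQ_DR = 972.0 cfs.
V = ΣQ_DR · Δt = 972.0 × 1800 s = 1.750 × 10^6 ft³.
Over A = 1 mi², depth = V / A = 0.753 in.

d ≈ 0.753 in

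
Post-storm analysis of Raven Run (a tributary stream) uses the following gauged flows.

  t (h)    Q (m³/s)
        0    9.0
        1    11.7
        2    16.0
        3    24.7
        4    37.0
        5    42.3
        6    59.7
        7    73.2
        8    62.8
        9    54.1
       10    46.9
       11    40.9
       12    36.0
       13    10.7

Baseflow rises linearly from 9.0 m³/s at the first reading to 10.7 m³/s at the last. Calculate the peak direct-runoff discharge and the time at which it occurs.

Subtracting baseflow gives direct-runoff ordinates: 0.00, 2.57, 6.74, 15.31, 27.48, 32.65, 49.92, 63.28, 52.75, 43.92, 36.59, 30.46, 25.43, 0.00 m³/s.
The maximum is 63.28 m³/s, occurring at the reading for t = 7 h.

Q_p = 63.28 m³/s at t = 7 h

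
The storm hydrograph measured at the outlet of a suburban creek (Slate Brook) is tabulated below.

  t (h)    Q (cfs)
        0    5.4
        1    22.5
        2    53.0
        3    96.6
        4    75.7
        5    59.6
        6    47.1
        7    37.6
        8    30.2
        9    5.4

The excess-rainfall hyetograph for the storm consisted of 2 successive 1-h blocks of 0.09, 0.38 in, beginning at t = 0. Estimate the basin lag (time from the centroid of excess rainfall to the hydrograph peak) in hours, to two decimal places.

t_L ≈ 1.69 h

Centroid of excess rainfall: t_c = Σ P_i·t̄_i / ΣP_i = 1.3085 h (block centres at 0.5, 1.5 h).
Hydrograph peak occurs at t = 3 h, so basin lag t_L = 3 − 1.3085 = 1.69 h.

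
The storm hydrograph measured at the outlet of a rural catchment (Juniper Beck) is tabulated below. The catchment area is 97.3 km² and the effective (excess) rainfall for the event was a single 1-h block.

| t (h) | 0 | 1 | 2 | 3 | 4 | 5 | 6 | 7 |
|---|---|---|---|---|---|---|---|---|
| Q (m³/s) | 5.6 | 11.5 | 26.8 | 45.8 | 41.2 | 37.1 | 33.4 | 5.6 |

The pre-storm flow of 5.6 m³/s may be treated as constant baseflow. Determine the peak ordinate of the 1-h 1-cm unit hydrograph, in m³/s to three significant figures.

U_p ≈ 67.0 m³/s

Direct runoff: 0.0, 5.9, 21.2, 40.2, 35.6, 31.5, 27.8, 0.0 m³/s; ΣQ_DR = 162.2 m³/s, peak = 40.2 m³/s.
Runoff depth d = ΣQ_DR·Δt / A = 162.2 × 3600 / (97.3 km²) = 6.001 mm.
The 1-cm UH is the DRH scaled by (10 mm)/d, so U_p = 40.2 × 10/6.001 = 67.0 m³/s.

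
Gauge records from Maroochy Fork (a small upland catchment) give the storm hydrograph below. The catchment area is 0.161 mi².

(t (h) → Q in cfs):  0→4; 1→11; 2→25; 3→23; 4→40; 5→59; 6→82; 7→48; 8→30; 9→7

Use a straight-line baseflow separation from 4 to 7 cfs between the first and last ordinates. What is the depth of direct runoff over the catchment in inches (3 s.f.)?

d ≈ 2.64 in

Direct runoff: 0.00, 6.67, 20.33, 18.00, 34.67, 53.33, 76.00, 41.67, 23.33, 0.00 cfs; ΣQ_DR = 274.0 cfs.
V = ΣQ_DR · Δt = 274.0 × 3600 s = 9.864 × 10^5 ft³.
Over A = 0.161 mi², depth = V / A = 2.64 in.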